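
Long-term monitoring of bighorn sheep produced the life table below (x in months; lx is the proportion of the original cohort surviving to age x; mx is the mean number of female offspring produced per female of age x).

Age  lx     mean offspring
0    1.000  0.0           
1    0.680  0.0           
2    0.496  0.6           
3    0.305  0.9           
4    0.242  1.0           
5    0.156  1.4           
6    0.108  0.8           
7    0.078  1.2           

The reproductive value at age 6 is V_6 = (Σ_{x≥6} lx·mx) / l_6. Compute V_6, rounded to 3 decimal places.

1.667

lx·mx for x ≥ 6: 0.0864, 0.0936 → sum = 0.18
V_6 = 0.18 / l_6 = 0.18 / 0.108 = 1.666667… → 1.667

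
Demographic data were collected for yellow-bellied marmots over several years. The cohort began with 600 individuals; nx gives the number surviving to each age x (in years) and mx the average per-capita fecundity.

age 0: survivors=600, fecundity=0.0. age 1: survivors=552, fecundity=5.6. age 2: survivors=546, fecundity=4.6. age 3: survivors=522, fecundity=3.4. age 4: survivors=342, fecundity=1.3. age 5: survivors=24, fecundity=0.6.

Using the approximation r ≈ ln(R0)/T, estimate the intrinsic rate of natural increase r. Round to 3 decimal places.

lx = nx/n0 = nx/600: 1, 0.92, 0.91, 0.87, 0.57, 0.04
R0 = Σ lx·mx = 0 + 5.152 + 4.186 + 2.958 + 0.741 + 0.024 = 13.061
Σ x·lx·mx = 25.482; T = 25.482/13.061 = 1.951…
r ≈ ln(R0)/T = ln(13.061)/1.951… = 1.31708… → 1.317

1.317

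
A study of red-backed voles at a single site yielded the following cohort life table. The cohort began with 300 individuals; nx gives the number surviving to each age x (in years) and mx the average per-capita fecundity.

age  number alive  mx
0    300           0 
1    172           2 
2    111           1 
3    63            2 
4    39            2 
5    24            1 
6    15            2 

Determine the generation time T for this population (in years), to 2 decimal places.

lx = nx/n0 = nx/300: 1, 0.57333…, 0.37, 0.21, 0.13, 0.08, 0.05
lx·mx: 0, 1.146667…, 0.37, 0.42, 0.26, 0.08, 0.1 → R0 = 2.376667…
x·lx·mx: 0, 1.146667…, 0.74, 1.26, 1.04, 0.4, 0.6 → Σ = 5.186667…
T = 5.186667… / 2.376667… = 2.182328… → 2.18

2.18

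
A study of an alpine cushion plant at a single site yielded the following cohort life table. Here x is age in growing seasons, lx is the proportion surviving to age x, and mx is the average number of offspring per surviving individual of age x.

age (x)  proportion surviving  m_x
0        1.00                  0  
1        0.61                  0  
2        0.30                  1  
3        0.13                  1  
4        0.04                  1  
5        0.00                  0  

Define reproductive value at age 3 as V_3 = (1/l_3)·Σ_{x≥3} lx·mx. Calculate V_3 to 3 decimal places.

1.308

lx·mx for x ≥ 3: 0.13, 0.04, 0 → sum = 0.17
V_3 = 0.17 / l_3 = 0.17 / 0.13 = 1.307692… → 1.308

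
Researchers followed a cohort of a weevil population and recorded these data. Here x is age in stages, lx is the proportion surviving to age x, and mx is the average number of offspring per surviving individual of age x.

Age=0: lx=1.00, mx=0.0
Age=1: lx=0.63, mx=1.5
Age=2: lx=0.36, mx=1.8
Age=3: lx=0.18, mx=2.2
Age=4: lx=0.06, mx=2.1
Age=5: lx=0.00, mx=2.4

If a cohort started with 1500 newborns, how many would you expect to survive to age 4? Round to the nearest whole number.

90

Expected survivors = N0 · l_4 = 1500 × 0.06 = 90 → 90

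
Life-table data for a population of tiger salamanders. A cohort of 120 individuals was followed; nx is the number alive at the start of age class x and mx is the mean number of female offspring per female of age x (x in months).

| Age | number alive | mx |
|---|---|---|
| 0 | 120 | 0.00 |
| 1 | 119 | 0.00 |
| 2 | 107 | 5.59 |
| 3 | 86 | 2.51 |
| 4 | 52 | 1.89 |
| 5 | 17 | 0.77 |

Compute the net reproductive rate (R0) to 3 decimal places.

7.711

lx = nx/n0 = nx/120: 1, 0.99167…, 0.89167…, 0.71667…, 0.43333…, 0.14167…
lx·mx by age: 0, 0, 4.984417…, 1.798833…, 0.819…, 0.109083…
R0 = Σ lx·mx = 7.711333… → 7.711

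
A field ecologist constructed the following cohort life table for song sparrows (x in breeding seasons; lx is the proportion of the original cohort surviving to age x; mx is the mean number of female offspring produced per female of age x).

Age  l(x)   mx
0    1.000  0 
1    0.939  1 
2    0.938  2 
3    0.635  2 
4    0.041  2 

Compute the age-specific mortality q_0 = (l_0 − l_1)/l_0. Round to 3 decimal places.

0.061

q_0 = (l_0 − l_1) / l_0 = (1 − 0.939) / 1
     = 0.061 / 1 = 0.061 → 0.061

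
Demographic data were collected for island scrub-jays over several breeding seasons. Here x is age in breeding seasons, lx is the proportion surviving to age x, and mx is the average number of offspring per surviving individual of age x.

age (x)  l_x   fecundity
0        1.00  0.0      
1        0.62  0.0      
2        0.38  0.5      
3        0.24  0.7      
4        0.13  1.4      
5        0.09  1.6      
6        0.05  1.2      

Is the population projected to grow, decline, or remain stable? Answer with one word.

declining

R0 = Σ lx·mx = 0 + 0 + 0.19 + 0.168 + 0.182 + 0.144 + 0.06 = 0.744
R0 < 1, so the population is declining.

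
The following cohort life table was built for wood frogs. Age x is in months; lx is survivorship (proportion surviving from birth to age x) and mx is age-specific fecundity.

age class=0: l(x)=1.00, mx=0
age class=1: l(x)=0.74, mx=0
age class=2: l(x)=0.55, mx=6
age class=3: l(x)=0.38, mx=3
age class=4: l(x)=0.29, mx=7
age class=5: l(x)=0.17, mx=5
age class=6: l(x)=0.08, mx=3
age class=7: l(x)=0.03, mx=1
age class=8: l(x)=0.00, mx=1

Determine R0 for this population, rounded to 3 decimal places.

7.590

lx·mx by age: 0, 0, 3.3, 1.14, 2.03, 0.85, 0.24, 0.03, 0
R0 = Σ lx·mx = 7.59 → 7.590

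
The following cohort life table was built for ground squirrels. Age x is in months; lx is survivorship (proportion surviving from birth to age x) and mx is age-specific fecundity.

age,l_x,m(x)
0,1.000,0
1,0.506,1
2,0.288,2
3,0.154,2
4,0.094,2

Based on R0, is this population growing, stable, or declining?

R0 = Σ lx·mx = 0 + 0.506 + 0.576 + 0.308 + 0.188 = 1.578
R0 > 1, so the population is growing.

growing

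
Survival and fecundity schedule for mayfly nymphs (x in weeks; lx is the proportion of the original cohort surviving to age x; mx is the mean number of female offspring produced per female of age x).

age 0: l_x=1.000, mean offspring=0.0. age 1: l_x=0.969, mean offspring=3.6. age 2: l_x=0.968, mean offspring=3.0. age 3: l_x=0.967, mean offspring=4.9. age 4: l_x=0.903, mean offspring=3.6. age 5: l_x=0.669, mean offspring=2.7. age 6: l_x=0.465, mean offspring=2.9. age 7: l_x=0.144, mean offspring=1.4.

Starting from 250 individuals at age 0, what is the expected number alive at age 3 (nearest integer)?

242

Expected survivors = N0 · l_3 = 250 × 0.967 = 241.75 → 242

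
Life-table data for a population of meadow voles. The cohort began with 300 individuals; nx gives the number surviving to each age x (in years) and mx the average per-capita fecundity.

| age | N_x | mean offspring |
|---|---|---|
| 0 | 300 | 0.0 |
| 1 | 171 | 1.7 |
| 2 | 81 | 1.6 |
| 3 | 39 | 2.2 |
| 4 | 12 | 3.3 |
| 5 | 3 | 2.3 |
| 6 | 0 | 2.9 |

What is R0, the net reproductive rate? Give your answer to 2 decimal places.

1.84

lx = nx/n0 = nx/300: 1, 0.57, 0.27, 0.13, 0.04, 0.01, 0
lx·mx by age: 0, 0.969, 0.432, 0.286, 0.132, 0.023, 0
R0 = Σ lx·mx = 1.842 → 1.84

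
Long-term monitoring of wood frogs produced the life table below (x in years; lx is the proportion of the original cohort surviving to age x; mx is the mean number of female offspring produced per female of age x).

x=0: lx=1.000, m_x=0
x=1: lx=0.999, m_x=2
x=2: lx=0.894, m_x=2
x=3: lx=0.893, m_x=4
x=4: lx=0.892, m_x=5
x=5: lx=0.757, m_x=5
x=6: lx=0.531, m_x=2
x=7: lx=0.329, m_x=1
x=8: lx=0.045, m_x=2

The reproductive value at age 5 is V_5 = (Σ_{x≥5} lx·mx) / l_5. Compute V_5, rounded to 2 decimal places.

6.96

lx·mx for x ≥ 5: 3.785, 1.062, 0.329, 0.09 → sum = 5.266
V_5 = 5.266 / l_5 = 5.266 / 0.757 = 6.956407… → 6.96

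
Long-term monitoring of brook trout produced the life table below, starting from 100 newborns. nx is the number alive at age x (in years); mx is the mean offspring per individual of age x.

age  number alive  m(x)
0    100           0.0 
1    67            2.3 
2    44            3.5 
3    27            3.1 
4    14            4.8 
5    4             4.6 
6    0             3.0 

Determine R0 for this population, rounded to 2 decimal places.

lx = nx/n0 = nx/100: 1, 0.67, 0.44, 0.27, 0.14, 0.04, 0
lx·mx by age: 0, 1.541, 1.54, 0.837, 0.672, 0.184, 0
R0 = Σ lx·mx = 4.774 → 4.77

4.77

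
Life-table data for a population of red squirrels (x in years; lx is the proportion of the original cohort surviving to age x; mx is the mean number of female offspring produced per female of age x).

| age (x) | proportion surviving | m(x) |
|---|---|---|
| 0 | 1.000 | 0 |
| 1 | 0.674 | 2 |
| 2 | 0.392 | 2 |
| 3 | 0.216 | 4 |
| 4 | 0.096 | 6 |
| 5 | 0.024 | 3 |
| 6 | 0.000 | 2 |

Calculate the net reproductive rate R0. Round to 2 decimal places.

3.64

lx·mx by age: 0, 1.348, 0.784, 0.864, 0.576, 0.072, 0
R0 = Σ lx·mx = 3.644 → 3.64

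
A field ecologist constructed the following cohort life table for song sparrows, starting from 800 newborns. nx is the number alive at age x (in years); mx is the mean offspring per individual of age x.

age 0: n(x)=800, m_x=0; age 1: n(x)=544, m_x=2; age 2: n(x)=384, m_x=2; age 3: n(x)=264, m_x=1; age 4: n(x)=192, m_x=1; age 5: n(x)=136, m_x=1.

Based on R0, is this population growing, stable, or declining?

growing

lx = nx/n0 = nx/800: 1, 0.68, 0.48, 0.33, 0.24, 0.17
R0 = Σ lx·mx = 0 + 1.36 + 0.96 + 0.33 + 0.24 + 0.17 = 3.06
R0 > 1, so the population is growing.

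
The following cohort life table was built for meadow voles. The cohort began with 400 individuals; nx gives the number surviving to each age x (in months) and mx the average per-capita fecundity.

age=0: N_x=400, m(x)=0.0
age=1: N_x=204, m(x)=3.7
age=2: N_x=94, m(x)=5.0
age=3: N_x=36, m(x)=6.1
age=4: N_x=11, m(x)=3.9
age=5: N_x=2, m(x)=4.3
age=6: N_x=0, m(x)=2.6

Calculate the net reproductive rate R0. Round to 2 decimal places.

lx = nx/n0 = nx/400: 1, 0.51, 0.235, 0.09, 0.0275, 0.005, 0
lx·mx by age: 0, 1.887, 1.175, 0.549, 0.10725, 0.0215, 0
R0 = Σ lx·mx = 3.73975 → 3.74

3.74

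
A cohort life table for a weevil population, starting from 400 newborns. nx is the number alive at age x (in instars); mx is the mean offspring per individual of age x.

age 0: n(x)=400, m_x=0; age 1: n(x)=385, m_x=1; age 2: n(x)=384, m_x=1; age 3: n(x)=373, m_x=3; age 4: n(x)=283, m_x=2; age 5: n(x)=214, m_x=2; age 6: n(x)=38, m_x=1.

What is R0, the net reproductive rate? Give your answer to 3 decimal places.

7.300

lx = nx/n0 = nx/400: 1, 0.9625, 0.96, 0.9325, 0.7075, 0.535, 0.095
lx·mx by age: 0, 0.9625, 0.96, 2.7975, 1.415, 1.07, 0.095
R0 = Σ lx·mx = 7.3 → 7.300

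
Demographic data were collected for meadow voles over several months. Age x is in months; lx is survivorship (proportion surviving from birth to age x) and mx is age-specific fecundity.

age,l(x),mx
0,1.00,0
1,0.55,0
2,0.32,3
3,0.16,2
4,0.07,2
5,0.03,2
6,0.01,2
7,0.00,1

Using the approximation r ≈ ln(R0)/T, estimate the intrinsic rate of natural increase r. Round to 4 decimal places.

0.1576

R0 = Σ lx·mx = 0 + 0 + 0.96 + 0.32 + 0.14 + 0.06 + 0.02 + 0 = 1.5
Σ x·lx·mx = 3.86; T = 3.86/1.5 = 2.57333…
r ≈ ln(R0)/T = ln(1.5)/2.57333… = 0.157564… → 0.1576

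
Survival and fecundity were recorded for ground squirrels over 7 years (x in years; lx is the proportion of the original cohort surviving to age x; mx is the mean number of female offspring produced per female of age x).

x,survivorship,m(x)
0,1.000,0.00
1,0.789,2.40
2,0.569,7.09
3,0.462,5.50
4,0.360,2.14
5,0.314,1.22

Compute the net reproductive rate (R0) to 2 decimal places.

lx·mx by age: 0, 1.8936, 4.03421, 2.541, 0.7704, 0.38308
R0 = Σ lx·mx = 9.62229 → 9.62

9.62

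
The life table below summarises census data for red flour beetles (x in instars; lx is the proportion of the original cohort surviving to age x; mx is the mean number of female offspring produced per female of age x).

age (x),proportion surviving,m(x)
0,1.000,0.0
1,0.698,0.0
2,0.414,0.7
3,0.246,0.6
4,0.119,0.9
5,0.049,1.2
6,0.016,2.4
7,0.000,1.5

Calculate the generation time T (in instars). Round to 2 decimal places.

3.08

lx·mx: 0, 0, 0.2898, 0.1476, 0.1071, 0.0588, 0.0384, 0 → R0 = 0.6417
x·lx·mx: 0, 0, 0.5796, 0.4428, 0.4284, 0.294, 0.2304, 0 → Σ = 1.9752
T = 1.9752 / 0.6417 = 3.078074… → 3.08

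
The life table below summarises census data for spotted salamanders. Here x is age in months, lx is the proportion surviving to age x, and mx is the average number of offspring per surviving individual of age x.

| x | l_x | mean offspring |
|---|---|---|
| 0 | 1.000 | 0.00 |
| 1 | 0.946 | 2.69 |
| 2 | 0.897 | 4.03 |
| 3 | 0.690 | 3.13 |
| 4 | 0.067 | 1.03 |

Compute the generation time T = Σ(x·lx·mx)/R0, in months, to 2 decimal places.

1.97

lx·mx: 0, 2.54474, 3.61491, 2.1597, 0.06901 → R0 = 8.38836
x·lx·mx: 0, 2.54474, 7.22982, 6.4791, 0.27604 → Σ = 16.5297
T = 16.5297 / 8.38836 = 1.970552… → 1.97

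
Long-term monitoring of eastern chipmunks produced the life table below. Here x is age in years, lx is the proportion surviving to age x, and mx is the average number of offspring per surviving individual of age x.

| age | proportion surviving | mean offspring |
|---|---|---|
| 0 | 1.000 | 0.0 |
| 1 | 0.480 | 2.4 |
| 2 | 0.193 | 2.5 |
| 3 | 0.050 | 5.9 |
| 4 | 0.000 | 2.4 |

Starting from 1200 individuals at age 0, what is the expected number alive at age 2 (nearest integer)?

Expected survivors = N0 · l_2 = 1200 × 0.193 = 231.6 → 232

232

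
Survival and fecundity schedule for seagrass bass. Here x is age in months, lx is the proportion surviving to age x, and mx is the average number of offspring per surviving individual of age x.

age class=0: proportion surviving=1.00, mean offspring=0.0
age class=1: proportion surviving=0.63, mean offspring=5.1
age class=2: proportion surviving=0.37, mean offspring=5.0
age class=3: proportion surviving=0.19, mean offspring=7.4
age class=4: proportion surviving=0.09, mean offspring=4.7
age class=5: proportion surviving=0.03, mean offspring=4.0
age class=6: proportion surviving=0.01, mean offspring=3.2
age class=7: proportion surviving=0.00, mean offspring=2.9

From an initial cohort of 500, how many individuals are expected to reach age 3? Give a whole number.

95

Expected survivors = N0 · l_3 = 500 × 0.19 = 95 → 95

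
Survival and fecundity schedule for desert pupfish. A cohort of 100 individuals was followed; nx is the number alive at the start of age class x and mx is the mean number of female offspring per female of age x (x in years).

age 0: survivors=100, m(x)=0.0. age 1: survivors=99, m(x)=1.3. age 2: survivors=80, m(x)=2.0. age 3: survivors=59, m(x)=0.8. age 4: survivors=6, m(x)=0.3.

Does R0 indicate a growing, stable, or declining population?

lx = nx/n0 = nx/100: 1, 0.99, 0.8, 0.59, 0.06
R0 = Σ lx·mx = 0 + 1.287 + 1.6 + 0.472 + 0.018 = 3.377
R0 > 1, so the population is growing.

growing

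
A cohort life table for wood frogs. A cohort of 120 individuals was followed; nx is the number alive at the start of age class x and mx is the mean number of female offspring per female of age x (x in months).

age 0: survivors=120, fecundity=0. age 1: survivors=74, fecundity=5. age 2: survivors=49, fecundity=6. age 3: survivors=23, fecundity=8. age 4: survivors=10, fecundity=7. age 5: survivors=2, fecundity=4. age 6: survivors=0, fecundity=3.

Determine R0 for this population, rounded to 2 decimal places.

lx = nx/n0 = nx/120: 1, 0.61667…, 0.40833…, 0.19167…, 0.08333…, 0.01667…, 0
lx·mx by age: 0, 3.083333…, 2.45…, 1.533333…, 0.583333…, 0.066667…, 0
R0 = Σ lx·mx = 7.716667… → 7.72

7.72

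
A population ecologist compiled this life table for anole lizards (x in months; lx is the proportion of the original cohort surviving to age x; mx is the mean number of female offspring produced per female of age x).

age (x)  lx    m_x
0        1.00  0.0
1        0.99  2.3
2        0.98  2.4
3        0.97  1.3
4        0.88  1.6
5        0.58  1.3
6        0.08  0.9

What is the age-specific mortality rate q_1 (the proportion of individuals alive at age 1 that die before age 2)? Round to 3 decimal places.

q_1 = (l_1 − l_2) / l_1 = (0.99 − 0.98) / 0.99
     = 0.01 / 0.99 = 0.010101… → 0.010

0.010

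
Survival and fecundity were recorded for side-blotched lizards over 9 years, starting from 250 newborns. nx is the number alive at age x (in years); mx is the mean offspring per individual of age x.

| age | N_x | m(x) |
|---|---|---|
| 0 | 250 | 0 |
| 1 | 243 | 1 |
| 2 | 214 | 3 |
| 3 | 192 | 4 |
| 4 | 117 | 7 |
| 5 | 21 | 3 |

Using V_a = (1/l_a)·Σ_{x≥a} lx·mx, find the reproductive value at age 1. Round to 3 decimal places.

lx = nx/n0 = nx/250: 1, 0.972, 0.856, 0.768, 0.468, 0.084
lx·mx for x ≥ 1: 0.972, 2.568, 3.072, 3.276, 0.252 → sum = 10.14
V_1 = 10.14 / l_1 = 10.14 / 0.972 = 10.432099… → 10.432

10.432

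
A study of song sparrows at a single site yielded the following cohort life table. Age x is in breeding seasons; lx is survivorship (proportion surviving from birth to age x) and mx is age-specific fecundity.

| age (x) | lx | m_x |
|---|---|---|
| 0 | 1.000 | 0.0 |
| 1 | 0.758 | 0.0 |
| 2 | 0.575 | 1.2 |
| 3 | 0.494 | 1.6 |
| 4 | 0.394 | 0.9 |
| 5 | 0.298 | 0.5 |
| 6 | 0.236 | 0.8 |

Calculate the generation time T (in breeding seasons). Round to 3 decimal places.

lx·mx: 0, 0, 0.69, 0.7904, 0.3546, 0.149, 0.1888 → R0 = 2.1728
x·lx·mx: 0, 0, 1.38, 2.3712, 1.4184, 0.745, 1.1328 → Σ = 7.0474
T = 7.0474 / 2.1728 = 3.243465… → 3.243

3.243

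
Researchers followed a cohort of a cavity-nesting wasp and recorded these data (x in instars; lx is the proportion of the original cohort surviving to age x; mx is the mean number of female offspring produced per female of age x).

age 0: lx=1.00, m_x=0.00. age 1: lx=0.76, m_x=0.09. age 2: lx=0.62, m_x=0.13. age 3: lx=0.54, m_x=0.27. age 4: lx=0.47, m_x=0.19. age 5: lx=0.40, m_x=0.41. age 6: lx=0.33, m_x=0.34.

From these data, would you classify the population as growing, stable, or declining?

R0 = Σ lx·mx = 0 + 0.0684 + 0.0806 + 0.1458 + 0.0893 + 0.164 + 0.1122 = 0.6603
R0 < 1, so the population is declining.

declining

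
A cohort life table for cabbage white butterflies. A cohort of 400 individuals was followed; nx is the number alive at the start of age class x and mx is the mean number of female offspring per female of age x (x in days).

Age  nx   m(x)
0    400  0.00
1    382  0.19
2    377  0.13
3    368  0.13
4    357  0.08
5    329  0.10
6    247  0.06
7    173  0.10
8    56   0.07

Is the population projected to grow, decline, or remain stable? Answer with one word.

lx = nx/n0 = nx/400: 1, 0.955, 0.9425, 0.92, 0.8925, 0.8225, 0.6175, 0.4325, 0.14
R0 = Σ lx·mx = 0 + 0.18145 + 0.122525 + 0.1196 + 0.0714 + 0.08225 + 0.03705 + 0.04325 + 0.0098 = 0.667325
R0 < 1, so the population is declining.

declining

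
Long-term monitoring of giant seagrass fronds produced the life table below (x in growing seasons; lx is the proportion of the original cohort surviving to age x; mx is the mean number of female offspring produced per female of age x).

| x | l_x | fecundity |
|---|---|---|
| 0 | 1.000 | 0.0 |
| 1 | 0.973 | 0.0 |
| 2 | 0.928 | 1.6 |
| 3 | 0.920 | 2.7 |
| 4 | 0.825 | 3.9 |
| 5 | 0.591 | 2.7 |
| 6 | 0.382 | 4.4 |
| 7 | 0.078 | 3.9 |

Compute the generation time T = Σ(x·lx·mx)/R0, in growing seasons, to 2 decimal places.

4.04

lx·mx: 0, 0, 1.4848, 2.484, 3.2175, 1.5957, 1.6808, 0.3042 → R0 = 10.767
x·lx·mx: 0, 0, 2.9696, 7.452, 12.87, 7.9785, 10.0848, 2.1294 → Σ = 43.4843
T = 43.4843 / 10.767 = 4.038664… → 4.04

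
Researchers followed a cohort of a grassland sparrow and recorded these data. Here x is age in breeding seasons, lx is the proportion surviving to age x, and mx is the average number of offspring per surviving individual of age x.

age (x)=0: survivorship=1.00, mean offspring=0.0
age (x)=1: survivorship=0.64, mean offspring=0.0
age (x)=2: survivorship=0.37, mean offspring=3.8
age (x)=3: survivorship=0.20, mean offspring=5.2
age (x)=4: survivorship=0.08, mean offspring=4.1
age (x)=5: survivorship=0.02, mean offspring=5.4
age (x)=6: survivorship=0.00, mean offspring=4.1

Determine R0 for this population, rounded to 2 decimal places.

2.88

lx·mx by age: 0, 0, 1.406, 1.04, 0.328, 0.108, 0
R0 = Σ lx·mx = 2.882 → 2.88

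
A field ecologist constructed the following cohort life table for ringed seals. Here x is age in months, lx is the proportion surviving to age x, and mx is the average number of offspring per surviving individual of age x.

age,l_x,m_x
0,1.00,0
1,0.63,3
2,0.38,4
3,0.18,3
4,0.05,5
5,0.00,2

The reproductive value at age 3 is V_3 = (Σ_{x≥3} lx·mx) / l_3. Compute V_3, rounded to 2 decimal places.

lx·mx for x ≥ 3: 0.54, 0.25, 0 → sum = 0.79
V_3 = 0.79 / l_3 = 0.79 / 0.18 = 4.388889… → 4.39

4.39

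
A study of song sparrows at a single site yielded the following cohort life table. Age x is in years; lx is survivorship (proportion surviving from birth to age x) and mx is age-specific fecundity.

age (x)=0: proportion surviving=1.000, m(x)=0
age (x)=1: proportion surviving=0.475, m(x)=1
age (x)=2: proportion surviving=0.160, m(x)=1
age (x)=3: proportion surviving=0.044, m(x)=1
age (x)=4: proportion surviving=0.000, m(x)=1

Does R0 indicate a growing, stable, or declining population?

R0 = Σ lx·mx = 0 + 0.475 + 0.16 + 0.044 + 0 = 0.679
R0 < 1, so the population is declining.

declining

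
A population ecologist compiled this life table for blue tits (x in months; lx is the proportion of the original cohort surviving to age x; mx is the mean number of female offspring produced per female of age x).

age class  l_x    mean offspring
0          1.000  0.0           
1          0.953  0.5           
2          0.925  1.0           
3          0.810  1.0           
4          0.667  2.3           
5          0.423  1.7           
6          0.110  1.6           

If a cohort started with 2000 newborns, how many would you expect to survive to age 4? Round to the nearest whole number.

1334

Expected survivors = N0 · l_4 = 2000 × 0.667 = 1334 → 1334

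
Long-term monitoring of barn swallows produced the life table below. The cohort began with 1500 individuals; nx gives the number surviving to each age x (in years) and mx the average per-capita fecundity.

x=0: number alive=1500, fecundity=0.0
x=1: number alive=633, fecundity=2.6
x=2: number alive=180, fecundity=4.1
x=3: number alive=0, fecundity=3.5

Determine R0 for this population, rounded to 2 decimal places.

1.59

lx = nx/n0 = nx/1500: 1, 0.422, 0.12, 0
lx·mx by age: 0, 1.0972, 0.492, 0
R0 = Σ lx·mx = 1.5892 → 1.59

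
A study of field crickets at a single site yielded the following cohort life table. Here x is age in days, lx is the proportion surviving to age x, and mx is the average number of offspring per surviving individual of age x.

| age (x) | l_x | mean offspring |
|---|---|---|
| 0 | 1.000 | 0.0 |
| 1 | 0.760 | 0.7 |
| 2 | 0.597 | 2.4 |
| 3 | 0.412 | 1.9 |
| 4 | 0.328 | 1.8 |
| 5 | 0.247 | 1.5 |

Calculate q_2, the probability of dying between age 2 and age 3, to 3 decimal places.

q_2 = (l_2 − l_3) / l_2 = (0.597 − 0.412) / 0.597
     = 0.185 / 0.597 = 0.309883… → 0.310

0.310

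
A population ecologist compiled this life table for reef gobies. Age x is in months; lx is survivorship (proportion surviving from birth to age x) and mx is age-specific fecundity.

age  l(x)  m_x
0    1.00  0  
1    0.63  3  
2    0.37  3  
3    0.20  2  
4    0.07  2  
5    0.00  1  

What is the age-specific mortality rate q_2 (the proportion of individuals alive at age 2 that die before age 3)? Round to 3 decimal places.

q_2 = (l_2 − l_3) / l_2 = (0.37 − 0.2) / 0.37
     = 0.17 / 0.37 = 0.459459… → 0.459

0.459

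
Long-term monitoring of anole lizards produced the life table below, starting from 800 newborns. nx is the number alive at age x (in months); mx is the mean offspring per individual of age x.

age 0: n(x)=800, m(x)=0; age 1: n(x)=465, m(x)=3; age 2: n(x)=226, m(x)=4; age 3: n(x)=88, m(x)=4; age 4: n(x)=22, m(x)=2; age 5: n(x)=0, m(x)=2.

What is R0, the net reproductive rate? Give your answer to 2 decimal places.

lx = nx/n0 = nx/800: 1, 0.58125, 0.2825, 0.11, 0.0275, 0
lx·mx by age: 0, 1.74375, 1.13, 0.44, 0.055, 0
R0 = Σ lx·mx = 3.36875 → 3.37

3.37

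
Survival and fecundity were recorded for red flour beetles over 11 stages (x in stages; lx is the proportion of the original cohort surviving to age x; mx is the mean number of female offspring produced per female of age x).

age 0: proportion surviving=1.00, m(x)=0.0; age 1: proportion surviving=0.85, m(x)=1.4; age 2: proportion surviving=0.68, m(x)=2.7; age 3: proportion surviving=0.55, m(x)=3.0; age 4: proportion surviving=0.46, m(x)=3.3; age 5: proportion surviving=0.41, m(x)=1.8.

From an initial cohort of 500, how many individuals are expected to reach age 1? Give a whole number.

Expected survivors = N0 · l_1 = 500 × 0.85 = 425 → 425

425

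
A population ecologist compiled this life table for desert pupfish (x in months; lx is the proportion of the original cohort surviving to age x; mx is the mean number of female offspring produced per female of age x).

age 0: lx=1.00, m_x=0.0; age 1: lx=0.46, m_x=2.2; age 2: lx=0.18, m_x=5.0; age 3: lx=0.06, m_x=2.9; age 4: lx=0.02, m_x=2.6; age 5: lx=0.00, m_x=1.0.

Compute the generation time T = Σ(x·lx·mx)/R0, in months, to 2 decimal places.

1.66

lx·mx: 0, 1.012, 0.9, 0.174, 0.052, 0 → R0 = 2.138
x·lx·mx: 0, 1.012, 1.8, 0.522, 0.208, 0 → Σ = 3.542
T = 3.542 / 2.138 = 1.656688… → 1.66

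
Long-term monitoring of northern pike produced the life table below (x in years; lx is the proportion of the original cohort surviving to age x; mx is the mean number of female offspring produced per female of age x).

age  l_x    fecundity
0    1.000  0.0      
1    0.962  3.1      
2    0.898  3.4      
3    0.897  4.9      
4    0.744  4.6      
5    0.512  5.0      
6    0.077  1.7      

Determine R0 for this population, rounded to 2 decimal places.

lx·mx by age: 0, 2.9822, 3.0532, 4.3953, 3.4224, 2.56, 0.1309
R0 = Σ lx·mx = 16.544 → 16.54

16.54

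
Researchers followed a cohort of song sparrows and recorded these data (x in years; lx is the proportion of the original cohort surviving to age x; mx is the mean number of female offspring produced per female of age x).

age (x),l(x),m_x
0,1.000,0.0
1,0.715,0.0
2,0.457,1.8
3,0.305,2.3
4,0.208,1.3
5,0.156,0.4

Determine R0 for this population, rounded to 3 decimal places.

1.857

lx·mx by age: 0, 0, 0.8226, 0.7015, 0.2704, 0.0624
R0 = Σ lx·mx = 1.8569 → 1.857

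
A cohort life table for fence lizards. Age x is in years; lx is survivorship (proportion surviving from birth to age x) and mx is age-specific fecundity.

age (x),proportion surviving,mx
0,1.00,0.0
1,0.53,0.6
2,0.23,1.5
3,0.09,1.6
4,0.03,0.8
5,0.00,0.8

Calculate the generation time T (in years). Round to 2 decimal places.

lx·mx: 0, 0.318, 0.345, 0.144, 0.024, 0 → R0 = 0.831
x·lx·mx: 0, 0.318, 0.69, 0.432, 0.096, 0 → Σ = 1.536
T = 1.536 / 0.831 = 1.848375… → 1.85

1.85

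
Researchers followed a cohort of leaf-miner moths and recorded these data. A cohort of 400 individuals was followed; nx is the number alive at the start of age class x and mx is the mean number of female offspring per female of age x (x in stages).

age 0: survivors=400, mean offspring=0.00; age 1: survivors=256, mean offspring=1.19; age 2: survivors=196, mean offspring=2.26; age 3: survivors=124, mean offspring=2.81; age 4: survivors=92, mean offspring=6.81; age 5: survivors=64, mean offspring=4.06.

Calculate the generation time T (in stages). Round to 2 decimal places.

lx = nx/n0 = nx/400: 1, 0.64, 0.49, 0.31, 0.23, 0.16
lx·mx: 0, 0.7616, 1.1074, 0.8711, 1.5663, 0.6496 → R0 = 4.956
x·lx·mx: 0, 0.7616, 2.2148, 2.6133, 6.2652, 3.248 → Σ = 15.1029
T = 15.1029 / 4.956 = 3.047397… → 3.05

3.05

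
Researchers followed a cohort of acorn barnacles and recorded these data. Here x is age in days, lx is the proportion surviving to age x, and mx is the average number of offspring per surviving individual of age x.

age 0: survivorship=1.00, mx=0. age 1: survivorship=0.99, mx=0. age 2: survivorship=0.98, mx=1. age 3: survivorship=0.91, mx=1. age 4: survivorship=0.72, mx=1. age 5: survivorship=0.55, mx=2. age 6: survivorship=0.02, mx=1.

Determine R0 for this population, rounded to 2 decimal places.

lx·mx by age: 0, 0, 0.98, 0.91, 0.72, 1.1, 0.02
R0 = Σ lx·mx = 3.73 → 3.73

3.73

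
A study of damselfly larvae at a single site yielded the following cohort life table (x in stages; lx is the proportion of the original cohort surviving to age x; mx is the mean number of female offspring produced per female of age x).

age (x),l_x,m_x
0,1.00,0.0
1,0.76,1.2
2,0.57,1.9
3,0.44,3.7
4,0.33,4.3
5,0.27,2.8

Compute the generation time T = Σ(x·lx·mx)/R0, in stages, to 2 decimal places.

3.00

lx·mx: 0, 0.912, 1.083, 1.628, 1.419, 0.756 → R0 = 5.798
x·lx·mx: 0, 0.912, 2.166, 4.884, 5.676, 3.78 → Σ = 17.418
T = 17.418 / 5.798 = 3.004139… → 3.00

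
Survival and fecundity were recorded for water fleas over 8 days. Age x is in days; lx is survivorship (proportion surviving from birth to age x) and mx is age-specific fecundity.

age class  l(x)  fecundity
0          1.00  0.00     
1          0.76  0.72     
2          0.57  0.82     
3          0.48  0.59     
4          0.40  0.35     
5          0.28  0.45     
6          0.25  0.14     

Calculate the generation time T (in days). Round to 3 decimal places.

lx·mx: 0, 0.5472, 0.4674, 0.2832, 0.14, 0.126, 0.035 → R0 = 1.5988
x·lx·mx: 0, 0.5472, 0.9348, 0.8496, 0.56, 0.63, 0.21 → Σ = 3.7316
T = 3.7316 / 1.5988 = 2.334001… → 2.334

2.334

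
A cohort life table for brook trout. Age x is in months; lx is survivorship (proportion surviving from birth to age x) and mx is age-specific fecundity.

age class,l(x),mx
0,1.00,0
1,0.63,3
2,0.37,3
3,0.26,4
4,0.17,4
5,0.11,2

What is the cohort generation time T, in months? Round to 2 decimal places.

lx·mx: 0, 1.89, 1.11, 1.04, 0.68, 0.22 → R0 = 4.94
x·lx·mx: 0, 1.89, 2.22, 3.12, 2.72, 1.1 → Σ = 11.05
T = 11.05 / 4.94 = 2.236842… → 2.24

2.24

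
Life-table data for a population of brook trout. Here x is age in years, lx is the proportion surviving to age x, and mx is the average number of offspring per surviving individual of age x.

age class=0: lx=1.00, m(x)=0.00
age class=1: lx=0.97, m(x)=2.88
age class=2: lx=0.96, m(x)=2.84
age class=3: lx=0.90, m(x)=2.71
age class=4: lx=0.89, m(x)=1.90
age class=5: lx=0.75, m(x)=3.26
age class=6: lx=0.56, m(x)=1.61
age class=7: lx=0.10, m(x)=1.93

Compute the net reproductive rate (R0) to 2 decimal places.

13.19

lx·mx by age: 0, 2.7936, 2.7264, 2.439, 1.691, 2.445, 0.9016, 0.193
R0 = Σ lx·mx = 13.1896 → 13.19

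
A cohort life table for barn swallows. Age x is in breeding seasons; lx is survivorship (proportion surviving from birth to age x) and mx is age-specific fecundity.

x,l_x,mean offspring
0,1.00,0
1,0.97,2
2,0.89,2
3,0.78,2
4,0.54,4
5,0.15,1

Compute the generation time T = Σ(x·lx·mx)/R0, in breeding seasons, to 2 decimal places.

lx·mx: 0, 1.94, 1.78, 1.56, 2.16, 0.15 → R0 = 7.59
x·lx·mx: 0, 1.94, 3.56, 4.68, 8.64, 0.75 → Σ = 19.57
T = 19.57 / 7.59 = 2.578393… → 2.58

2.58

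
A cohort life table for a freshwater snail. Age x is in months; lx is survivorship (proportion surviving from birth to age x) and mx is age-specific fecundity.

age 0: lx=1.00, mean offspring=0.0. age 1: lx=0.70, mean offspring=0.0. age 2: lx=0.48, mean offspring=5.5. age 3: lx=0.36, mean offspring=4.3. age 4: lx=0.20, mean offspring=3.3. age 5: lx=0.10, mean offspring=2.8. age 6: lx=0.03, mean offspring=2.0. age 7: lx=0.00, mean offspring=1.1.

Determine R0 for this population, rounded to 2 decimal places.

5.19

lx·mx by age: 0, 0, 2.64, 1.548, 0.66, 0.28, 0.06, 0
R0 = Σ lx·mx = 5.188 → 5.19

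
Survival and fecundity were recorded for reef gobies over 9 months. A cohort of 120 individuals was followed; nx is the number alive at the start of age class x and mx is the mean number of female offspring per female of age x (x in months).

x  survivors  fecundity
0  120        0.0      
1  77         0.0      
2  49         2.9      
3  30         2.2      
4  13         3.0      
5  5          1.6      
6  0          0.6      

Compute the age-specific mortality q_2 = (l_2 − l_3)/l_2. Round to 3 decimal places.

0.388

lx = nx/n0 = nx/120: 1, 0.64167…, 0.40833…, 0.25, 0.10833…, 0.04167…, 0
q_2 = (l_2 − l_3) / l_2 = (0.408333… − 0.25) / 0.408333…
     = 0.158333… / 0.408333… = 0.387755… → 0.388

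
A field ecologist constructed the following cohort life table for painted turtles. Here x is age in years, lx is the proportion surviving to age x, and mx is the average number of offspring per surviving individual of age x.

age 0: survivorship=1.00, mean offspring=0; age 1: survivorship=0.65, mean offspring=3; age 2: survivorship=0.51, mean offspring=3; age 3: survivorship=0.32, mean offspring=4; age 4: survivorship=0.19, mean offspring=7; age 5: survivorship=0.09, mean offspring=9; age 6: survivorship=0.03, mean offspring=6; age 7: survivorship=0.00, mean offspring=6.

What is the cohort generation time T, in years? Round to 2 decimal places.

lx·mx: 0, 1.95, 1.53, 1.28, 1.33, 0.81, 0.18, 0 → R0 = 7.08
x·lx·mx: 0, 1.95, 3.06, 3.84, 5.32, 4.05, 1.08, 0 → Σ = 19.3
T = 19.3 / 7.08 = 2.725989… → 2.73

2.73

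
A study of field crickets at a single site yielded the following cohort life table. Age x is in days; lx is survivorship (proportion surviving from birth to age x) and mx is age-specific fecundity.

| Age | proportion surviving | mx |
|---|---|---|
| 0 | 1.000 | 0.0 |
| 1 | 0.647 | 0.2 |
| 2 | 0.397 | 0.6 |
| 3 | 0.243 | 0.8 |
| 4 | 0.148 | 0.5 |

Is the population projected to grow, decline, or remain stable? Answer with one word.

R0 = Σ lx·mx = 0 + 0.1294 + 0.2382 + 0.1944 + 0.074 = 0.636
R0 < 1, so the population is declining.

declining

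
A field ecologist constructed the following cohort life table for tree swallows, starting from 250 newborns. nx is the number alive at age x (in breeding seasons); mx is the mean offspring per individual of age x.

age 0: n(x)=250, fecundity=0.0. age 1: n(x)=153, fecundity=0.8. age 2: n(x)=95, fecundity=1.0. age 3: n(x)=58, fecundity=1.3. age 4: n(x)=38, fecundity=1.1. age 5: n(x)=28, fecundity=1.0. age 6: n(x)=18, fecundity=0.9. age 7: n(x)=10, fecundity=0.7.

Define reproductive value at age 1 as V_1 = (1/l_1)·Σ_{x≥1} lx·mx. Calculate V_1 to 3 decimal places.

lx = nx/n0 = nx/250: 1, 0.612, 0.38, 0.232, 0.152, 0.112, 0.072, 0.04
lx·mx for x ≥ 1: 0.4896, 0.38, 0.3016, 0.1672, 0.112, 0.0648, 0.028 → sum = 1.5432
V_1 = 1.5432 / l_1 = 1.5432 / 0.612 = 2.521569… → 2.522

2.522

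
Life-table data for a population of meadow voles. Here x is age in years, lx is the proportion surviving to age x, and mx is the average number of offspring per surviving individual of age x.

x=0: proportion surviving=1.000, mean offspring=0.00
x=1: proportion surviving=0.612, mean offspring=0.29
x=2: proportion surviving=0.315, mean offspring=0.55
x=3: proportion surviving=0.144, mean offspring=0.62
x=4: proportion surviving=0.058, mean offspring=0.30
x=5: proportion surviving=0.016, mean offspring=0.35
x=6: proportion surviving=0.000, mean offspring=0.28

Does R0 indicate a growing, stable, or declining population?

R0 = Σ lx·mx = 0 + 0.17748 + 0.17325 + 0.08928 + 0.0174 + 0.0056 + 0 = 0.46301
R0 < 1, so the population is declining.

declining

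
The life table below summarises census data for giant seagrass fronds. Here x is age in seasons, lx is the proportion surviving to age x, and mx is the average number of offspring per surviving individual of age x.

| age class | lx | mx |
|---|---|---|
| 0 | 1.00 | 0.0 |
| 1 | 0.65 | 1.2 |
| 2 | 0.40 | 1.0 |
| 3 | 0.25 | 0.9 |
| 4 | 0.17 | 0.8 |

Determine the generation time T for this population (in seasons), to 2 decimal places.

1.82

lx·mx: 0, 0.78, 0.4, 0.225, 0.136 → R0 = 1.541
x·lx·mx: 0, 0.78, 0.8, 0.675, 0.544 → Σ = 2.799
T = 2.799 / 1.541 = 1.816353… → 1.82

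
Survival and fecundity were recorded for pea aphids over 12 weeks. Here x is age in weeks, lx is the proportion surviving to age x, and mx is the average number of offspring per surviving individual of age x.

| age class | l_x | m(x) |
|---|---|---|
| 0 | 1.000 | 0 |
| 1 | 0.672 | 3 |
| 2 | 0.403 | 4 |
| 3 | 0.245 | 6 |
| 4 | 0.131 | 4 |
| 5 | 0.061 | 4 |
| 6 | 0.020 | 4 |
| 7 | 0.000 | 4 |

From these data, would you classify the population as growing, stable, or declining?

R0 = Σ lx·mx = 0 + 2.016 + 1.612 + 1.47 + 0.524 + 0.244 + 0.08 + 0 = 5.946
R0 > 1, so the population is growing.

growing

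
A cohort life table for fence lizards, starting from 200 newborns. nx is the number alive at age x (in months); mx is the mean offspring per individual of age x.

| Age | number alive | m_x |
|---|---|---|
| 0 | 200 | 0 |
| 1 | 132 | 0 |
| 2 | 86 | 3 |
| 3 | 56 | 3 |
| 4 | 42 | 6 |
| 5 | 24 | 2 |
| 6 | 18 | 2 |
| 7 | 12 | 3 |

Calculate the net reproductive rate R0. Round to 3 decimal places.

lx = nx/n0 = nx/200: 1, 0.66, 0.43, 0.28, 0.21, 0.12, 0.09, 0.06
lx·mx by age: 0, 0, 1.29, 0.84, 1.26, 0.24, 0.18, 0.18
R0 = Σ lx·mx = 3.99 → 3.990

3.990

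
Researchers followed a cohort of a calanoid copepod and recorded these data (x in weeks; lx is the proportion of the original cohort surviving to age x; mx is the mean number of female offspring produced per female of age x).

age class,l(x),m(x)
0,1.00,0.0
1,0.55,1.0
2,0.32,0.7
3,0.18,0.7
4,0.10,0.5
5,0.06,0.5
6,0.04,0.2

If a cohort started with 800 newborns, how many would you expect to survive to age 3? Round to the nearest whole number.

Expected survivors = N0 · l_3 = 800 × 0.18 = 144 → 144

144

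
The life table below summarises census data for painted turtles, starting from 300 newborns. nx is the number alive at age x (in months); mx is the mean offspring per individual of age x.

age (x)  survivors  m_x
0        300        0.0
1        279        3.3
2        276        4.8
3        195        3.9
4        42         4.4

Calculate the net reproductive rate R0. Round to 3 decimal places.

lx = nx/n0 = nx/300: 1, 0.93, 0.92, 0.65, 0.14
lx·mx by age: 0, 3.069, 4.416, 2.535, 0.616
R0 = Σ lx·mx = 10.636 → 10.636

10.636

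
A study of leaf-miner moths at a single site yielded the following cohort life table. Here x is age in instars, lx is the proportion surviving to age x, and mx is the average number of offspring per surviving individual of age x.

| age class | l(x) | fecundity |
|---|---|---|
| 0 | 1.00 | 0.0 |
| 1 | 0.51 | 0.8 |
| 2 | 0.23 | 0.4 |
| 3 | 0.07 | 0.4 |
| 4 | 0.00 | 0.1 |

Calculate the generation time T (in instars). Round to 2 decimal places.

lx·mx: 0, 0.408, 0.092, 0.028, 0 → R0 = 0.528
x·lx·mx: 0, 0.408, 0.184, 0.084, 0 → Σ = 0.676
T = 0.676 / 0.528 = 1.280303… → 1.28

1.28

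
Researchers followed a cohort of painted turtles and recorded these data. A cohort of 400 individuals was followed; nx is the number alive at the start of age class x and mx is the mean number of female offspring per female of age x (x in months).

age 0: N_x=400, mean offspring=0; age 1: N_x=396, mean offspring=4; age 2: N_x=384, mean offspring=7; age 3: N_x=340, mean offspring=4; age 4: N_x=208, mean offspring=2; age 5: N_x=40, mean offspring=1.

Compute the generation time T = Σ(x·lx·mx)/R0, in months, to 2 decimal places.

2.12

lx = nx/n0 = nx/400: 1, 0.99, 0.96, 0.85, 0.52, 0.1
lx·mx: 0, 3.96, 6.72, 3.4, 1.04, 0.1 → R0 = 15.22
x·lx·mx: 0, 3.96, 13.44, 10.2, 4.16, 0.5 → Σ = 32.26
T = 32.26 / 15.22 = 2.11958… → 2.12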